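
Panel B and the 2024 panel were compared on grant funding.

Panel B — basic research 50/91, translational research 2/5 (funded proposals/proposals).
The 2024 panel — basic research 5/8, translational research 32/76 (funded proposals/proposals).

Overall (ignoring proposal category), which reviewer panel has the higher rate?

Basic research: Panel B 50/91 = 54.9%, the 2024 panel 5/8 = 62.5% → the 2024 panel
Translational research: Panel B 2/5 = 40.0%, the 2024 panel 32/76 = 42.1% → the 2024 panel
Overall: Panel B 52/96 = 54.2%, the 2024 panel 37/84 = 44.0% → Panel B
(The 2024 panel wins every proposal group but Panel B wins overall — the 2024 panel's proposals skew toward the low-rate translational research group.)

Panel B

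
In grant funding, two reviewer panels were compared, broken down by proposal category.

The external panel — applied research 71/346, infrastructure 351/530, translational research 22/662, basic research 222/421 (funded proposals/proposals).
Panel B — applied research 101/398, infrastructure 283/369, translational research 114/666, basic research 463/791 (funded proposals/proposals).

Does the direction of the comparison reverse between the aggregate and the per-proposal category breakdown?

No

Applied research: the external panel 71/346 = 20.5%, Panel B 101/398 = 25.4% → Panel B
Infrastructure: the external panel 351/530 = 66.2%, Panel B 283/369 = 76.7% → Panel B
Translational research: the external panel 22/662 = 3.3%, Panel B 114/666 = 17.1% → Panel B
Basic research: the external panel 222/421 = 52.7%, Panel B 463/791 = 58.5% → Panel B
Overall: the external panel 666/1959 = 34.0%, Panel B 961/2224 = 43.2% → Panel B
Panel B wins overall and in every proposal group — no reversal.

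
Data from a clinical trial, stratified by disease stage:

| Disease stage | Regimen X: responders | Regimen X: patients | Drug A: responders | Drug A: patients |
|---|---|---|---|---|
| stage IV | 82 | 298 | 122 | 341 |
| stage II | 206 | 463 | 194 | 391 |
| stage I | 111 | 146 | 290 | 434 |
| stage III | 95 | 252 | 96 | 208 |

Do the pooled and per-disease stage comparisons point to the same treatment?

Stage IV: Regimen X 82/298 = 27.5%, Drug A 122/341 = 35.8% → Drug A
Stage II: Regimen X 206/463 = 44.5%, Drug A 194/391 = 49.6% → Drug A
Stage I: Regimen X 111/146 = 76.0%, Drug A 290/434 = 66.8% → Regimen X
Stage III: Regimen X 95/252 = 37.7%, Drug A 96/208 = 46.2% → Drug A
Overall: Regimen X 494/1159 = 42.6%, Drug A 702/1374 = 51.1% → Drug A
Neither sweeps: Regimen X wins 1 of 4 groups, Drug A wins 3. Drug A wins overall but not every group — no Simpson reversal.

No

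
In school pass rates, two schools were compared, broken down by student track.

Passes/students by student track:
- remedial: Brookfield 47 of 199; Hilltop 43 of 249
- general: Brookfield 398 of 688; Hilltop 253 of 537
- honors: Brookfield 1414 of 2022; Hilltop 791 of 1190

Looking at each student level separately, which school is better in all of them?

Brookfield

Remedial: Brookfield 47/199 = 23.6%, Hilltop 43/249 = 17.3% → Brookfield
General: Brookfield 398/688 = 57.8%, Hilltop 253/537 = 47.1% → Brookfield
Honors: Brookfield 1414/2022 = 69.9%, Hilltop 791/1190 = 66.5% → Brookfield
Brookfield has the higher rate in all 3 groups.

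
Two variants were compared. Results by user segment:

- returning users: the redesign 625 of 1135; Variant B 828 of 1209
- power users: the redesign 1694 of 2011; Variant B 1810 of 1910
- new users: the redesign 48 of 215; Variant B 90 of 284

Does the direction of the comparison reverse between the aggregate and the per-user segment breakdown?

Returning users: the redesign 625/1135 = 55.1%, Variant B 828/1209 = 68.5% → Variant B
Power users: the redesign 1694/2011 = 84.2%, Variant B 1810/1910 = 94.8% → Variant B
New users: the redesign 48/215 = 22.3%, Variant B 90/284 = 31.7% → Variant B
Overall: the redesign 2367/3361 = 70.4%, Variant B 2728/3403 = 80.2% → Variant B
Variant B wins overall and in every user group — no reversal.

No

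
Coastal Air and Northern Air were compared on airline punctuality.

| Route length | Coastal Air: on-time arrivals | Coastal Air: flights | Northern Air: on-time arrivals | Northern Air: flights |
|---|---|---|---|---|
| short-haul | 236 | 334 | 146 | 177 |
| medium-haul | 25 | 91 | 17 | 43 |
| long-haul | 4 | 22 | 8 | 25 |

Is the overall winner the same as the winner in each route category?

Short-haul: Coastal Air 236/334 = 70.7%, Northern Air 146/177 = 82.5% → Northern Air
Medium-haul: Coastal Air 25/91 = 27.5%, Northern Air 17/43 = 39.5% → Northern Air
Long-haul: Coastal Air 4/22 = 18.2%, Northern Air 8/25 = 32.0% → Northern Air
Overall: Coastal Air 265/447 = 59.3%, Northern Air 171/245 = 69.8% → Northern Air
Northern Air wins overall and in every route group — no reversal.

Yes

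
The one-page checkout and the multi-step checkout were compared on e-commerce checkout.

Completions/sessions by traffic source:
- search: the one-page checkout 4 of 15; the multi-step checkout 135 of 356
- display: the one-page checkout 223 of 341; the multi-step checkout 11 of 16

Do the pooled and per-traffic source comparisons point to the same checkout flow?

No

Search: the one-page checkout 4/15 = 26.7%, the multi-step checkout 135/356 = 37.9% → the multi-step checkout
Display: the one-page checkout 223/341 = 65.4%, the multi-step checkout 11/16 = 68.8% → the multi-step checkout
Overall: the one-page checkout 227/356 = 63.8%, the multi-step checkout 146/372 = 39.2% → the one-page checkout
The multi-step checkout wins each traffic group but the one-page checkout wins overall — the comparison reverses. The multi-step checkout's sessions skew toward search, which has a lower base rate.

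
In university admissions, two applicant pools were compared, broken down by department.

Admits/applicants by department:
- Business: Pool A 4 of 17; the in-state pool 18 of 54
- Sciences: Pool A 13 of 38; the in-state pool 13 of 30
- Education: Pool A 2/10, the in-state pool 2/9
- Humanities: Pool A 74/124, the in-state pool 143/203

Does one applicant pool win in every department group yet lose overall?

No

Business: Pool A 4/17 = 23.5%, the in-state pool 18/54 = 33.3% → the in-state pool
Sciences: Pool A 13/38 = 34.2%, the in-state pool 13/30 = 43.3% → the in-state pool
Education: Pool A 2/10 = 20.0%, the in-state pool 2/9 = 22.2% → the in-state pool
Humanities: Pool A 74/124 = 59.7%, the in-state pool 143/203 = 70.4% → the in-state pool
Overall: Pool A 93/189 = 49.2%, the in-state pool 176/296 = 59.5% → the in-state pool
The in-state pool wins overall and in every department group — no reversal.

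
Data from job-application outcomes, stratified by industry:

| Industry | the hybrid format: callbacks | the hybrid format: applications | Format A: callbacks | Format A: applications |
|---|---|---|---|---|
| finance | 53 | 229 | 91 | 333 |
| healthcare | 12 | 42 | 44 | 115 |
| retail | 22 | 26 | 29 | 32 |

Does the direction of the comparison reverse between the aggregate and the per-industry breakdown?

No

Finance: the hybrid format 53/229 = 23.1%, Format A 91/333 = 27.3% → Format A
Healthcare: the hybrid format 12/42 = 28.6%, Format A 44/115 = 38.3% → Format A
Retail: the hybrid format 22/26 = 84.6%, Format A 29/32 = 90.6% → Format A
Overall: the hybrid format 87/297 = 29.3%, Format A 164/480 = 34.2% → Format A
Format A wins overall and in every industry group — no reversal.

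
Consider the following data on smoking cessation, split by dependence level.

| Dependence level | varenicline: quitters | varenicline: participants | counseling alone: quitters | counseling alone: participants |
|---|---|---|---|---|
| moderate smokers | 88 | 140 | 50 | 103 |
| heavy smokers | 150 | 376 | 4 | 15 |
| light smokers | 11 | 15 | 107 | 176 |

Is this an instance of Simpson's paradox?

Moderate smokers: varenicline 88/140 = 62.9%, counseling alone 50/103 = 48.5% → varenicline
Heavy smokers: varenicline 150/376 = 39.9%, counseling alone 4/15 = 26.7% → varenicline
Light smokers: varenicline 11/15 = 73.3%, counseling alone 107/176 = 60.8% → varenicline
Overall: varenicline 249/531 = 46.9%, counseling alone 161/294 = 54.8% → counseling alone
Varenicline wins each dependence group but counseling alone wins overall — the comparison reverses. Varenicline's participants skew toward heavy smokers, which has a lower base rate.

Yes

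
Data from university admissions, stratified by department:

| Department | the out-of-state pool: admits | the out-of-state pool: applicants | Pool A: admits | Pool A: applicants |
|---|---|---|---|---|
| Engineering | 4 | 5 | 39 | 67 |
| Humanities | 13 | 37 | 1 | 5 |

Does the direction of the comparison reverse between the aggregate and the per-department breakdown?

Engineering: the out-of-state pool 4/5 = 80.0%, Pool A 39/67 = 58.2% → the out-of-state pool
Humanities: the out-of-state pool 13/37 = 35.1%, Pool A 1/5 = 20.0% → the out-of-state pool
Overall: the out-of-state pool 17/42 = 40.5%, Pool A 40/72 = 55.6% → Pool A
The out-of-state pool wins each department group but Pool A wins overall — the comparison reverses. The out-of-state pool's applicants skew toward Humanities, which has a lower base rate.

Yes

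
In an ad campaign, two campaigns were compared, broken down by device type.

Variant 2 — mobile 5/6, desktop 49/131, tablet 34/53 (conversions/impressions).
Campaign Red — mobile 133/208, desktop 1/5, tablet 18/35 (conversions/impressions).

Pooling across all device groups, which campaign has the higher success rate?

Campaign Red

Mobile: Variant 2 5/6 = 83.3%, Campaign Red 133/208 = 63.9% → Variant 2
Desktop: Variant 2 49/131 = 37.4%, Campaign Red 1/5 = 20.0% → Variant 2
Tablet: Variant 2 34/53 = 64.2%, Campaign Red 18/35 = 51.4% → Variant 2
Overall: Variant 2 88/190 = 46.3%, Campaign Red 152/248 = 61.3% → Campaign Red
(Variant 2 wins every device group but Campaign Red wins overall — Variant 2's impressions skew toward the low-rate desktop group.)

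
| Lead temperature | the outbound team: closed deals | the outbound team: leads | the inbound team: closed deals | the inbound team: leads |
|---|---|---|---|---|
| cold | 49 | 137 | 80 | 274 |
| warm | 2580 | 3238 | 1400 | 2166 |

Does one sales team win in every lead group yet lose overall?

No

Cold: the outbound team 49/137 = 35.8%, the inbound team 80/274 = 29.2% → the outbound team
Warm: the outbound team 2580/3238 = 79.7%, the inbound team 1400/2166 = 64.6% → the outbound team
Overall: the outbound team 2629/3375 = 77.9%, the inbound team 1480/2440 = 60.7% → the outbound team
The outbound team wins overall and in every lead group — no reversal.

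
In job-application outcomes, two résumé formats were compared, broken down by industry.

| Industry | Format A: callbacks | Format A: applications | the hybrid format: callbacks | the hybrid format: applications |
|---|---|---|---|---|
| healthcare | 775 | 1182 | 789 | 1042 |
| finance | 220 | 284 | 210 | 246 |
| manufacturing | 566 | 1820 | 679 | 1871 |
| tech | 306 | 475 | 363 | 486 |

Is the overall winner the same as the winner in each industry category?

Healthcare: Format A 775/1182 = 65.6%, the hybrid format 789/1042 = 75.7% → the hybrid format
Finance: Format A 220/284 = 77.5%, the hybrid format 210/246 = 85.4% → the hybrid format
Manufacturing: Format A 566/1820 = 31.1%, the hybrid format 679/1871 = 36.3% → the hybrid format
Tech: Format A 306/475 = 64.4%, the hybrid format 363/486 = 74.7% → the hybrid format
Overall: Format A 1867/3761 = 49.6%, the hybrid format 2041/3645 = 56.0% → the hybrid format
The hybrid format wins overall and in every industry group — no reversal.

Yes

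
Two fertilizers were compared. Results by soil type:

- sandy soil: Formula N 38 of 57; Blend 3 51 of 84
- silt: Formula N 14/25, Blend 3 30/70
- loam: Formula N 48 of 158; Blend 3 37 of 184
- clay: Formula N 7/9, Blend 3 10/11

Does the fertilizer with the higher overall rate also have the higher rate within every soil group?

Sandy soil: Formula N 38/57 = 66.7%, Blend 3 51/84 = 60.7% → Formula N
Silt: Formula N 14/25 = 56.0%, Blend 3 30/70 = 42.9% → Formula N
Loam: Formula N 48/158 = 30.4%, Blend 3 37/184 = 20.1% → Formula N
Clay: Formula N 7/9 = 77.8%, Blend 3 10/11 = 90.9% → Blend 3
Overall: Formula N 107/249 = 43.0%, Blend 3 128/349 = 36.7% → Formula N
Neither sweeps: Formula N wins 3 of 4 groups, Blend 3 wins 1. Formula N wins overall but not every group — no Simpson reversal.

No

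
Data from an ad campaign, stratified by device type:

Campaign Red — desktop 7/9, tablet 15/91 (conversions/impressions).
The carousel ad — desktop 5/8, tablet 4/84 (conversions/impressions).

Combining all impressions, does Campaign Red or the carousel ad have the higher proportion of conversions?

Desktop: Campaign Red 7/9 = 77.8%, the carousel ad 5/8 = 62.5% → Campaign Red
Tablet: Campaign Red 15/91 = 16.5%, the carousel ad 4/84 = 4.8% → Campaign Red
Overall: Campaign Red 22/100 = 22.0%, the carousel ad 9/92 = 9.8% → Campaign Red

Campaign Red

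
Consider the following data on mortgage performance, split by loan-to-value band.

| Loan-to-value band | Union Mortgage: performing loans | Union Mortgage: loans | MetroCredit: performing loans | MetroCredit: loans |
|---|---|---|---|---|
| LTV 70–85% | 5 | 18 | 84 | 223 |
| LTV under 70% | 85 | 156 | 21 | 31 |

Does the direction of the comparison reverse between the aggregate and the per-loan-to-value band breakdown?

Yes

LTV 70–85%: Union Mortgage 5/18 = 27.8%, MetroCredit 84/223 = 37.7% → MetroCredit
LTV under 70%: Union Mortgage 85/156 = 54.5%, MetroCredit 21/31 = 67.7% → MetroCredit
Overall: Union Mortgage 90/174 = 51.7%, MetroCredit 105/254 = 41.3% → Union Mortgage
MetroCredit wins each loan-to-value group but Union Mortgage wins overall — the comparison reverses. MetroCredit's loans skew toward LTV 70–85%, which has a lower base rate.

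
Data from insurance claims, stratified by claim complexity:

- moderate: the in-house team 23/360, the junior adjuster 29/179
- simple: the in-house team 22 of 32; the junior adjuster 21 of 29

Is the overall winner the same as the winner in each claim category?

Moderate: the in-house team 23/360 = 6.4%, the junior adjuster 29/179 = 16.2% → the junior adjuster
Simple: the in-house team 22/32 = 68.8%, the junior adjuster 21/29 = 72.4% → the junior adjuster
Overall: the in-house team 45/392 = 11.5%, the junior adjuster 50/208 = 24.0% → the junior adjuster
The junior adjuster wins overall and in every claim group — no reversal.

Yes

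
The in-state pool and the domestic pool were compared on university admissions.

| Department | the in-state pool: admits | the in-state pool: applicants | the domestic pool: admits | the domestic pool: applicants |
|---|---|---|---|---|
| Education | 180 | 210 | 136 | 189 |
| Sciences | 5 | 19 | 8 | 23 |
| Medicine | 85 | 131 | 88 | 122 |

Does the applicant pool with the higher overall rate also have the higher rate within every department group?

No

Education: the in-state pool 180/210 = 85.7%, the domestic pool 136/189 = 72.0% → the in-state pool
Sciences: the in-state pool 5/19 = 26.3%, the domestic pool 8/23 = 34.8% → the domestic pool
Medicine: the in-state pool 85/131 = 64.9%, the domestic pool 88/122 = 72.1% → the domestic pool
Overall: the in-state pool 270/360 = 75.0%, the domestic pool 232/334 = 69.5% → the in-state pool
Neither sweeps: the in-state pool wins 1 of 3 groups, the domestic pool wins 2. The in-state pool wins overall but not every group — no Simpson reversal.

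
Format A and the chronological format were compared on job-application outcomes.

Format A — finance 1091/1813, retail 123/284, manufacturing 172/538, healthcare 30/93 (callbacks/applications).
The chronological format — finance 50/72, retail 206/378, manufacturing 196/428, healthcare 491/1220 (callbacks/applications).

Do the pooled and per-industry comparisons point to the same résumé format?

No

Finance: Format A 1091/1813 = 60.2%, the chronological format 50/72 = 69.4% → the chronological format
Retail: Format A 123/284 = 43.3%, the chronological format 206/378 = 54.5% → the chronological format
Manufacturing: Format A 172/538 = 32.0%, the chronological format 196/428 = 45.8% → the chronological format
Healthcare: Format A 30/93 = 32.3%, the chronological format 491/1220 = 40.2% → the chronological format
Overall: Format A 1416/2728 = 51.9%, the chronological format 943/2098 = 44.9% → Format A
The chronological format wins each industry group but Format A wins overall — the comparison reverses. The chronological format's applications skew toward healthcare, which has a lower base rate.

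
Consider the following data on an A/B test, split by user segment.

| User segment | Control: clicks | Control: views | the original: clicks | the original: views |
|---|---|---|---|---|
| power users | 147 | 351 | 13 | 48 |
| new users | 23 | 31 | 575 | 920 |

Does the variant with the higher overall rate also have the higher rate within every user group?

Power users: Control 147/351 = 41.9%, the original 13/48 = 27.1% → Control
New users: Control 23/31 = 74.2%, the original 575/920 = 62.5% → Control
Overall: Control 170/382 = 44.5%, the original 588/968 = 60.7% → the original
Control wins each user group but the original wins overall — the comparison reverses. Control's views skew toward power users, which has a lower base rate.

No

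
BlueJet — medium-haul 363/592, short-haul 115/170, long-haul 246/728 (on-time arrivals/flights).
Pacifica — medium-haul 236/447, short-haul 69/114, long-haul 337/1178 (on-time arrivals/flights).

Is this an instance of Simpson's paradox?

No

Medium-haul: BlueJet 363/592 = 61.3%, Pacifica 236/447 = 52.8% → BlueJet
Short-haul: BlueJet 115/170 = 67.6%, Pacifica 69/114 = 60.5% → BlueJet
Long-haul: BlueJet 246/728 = 33.8%, Pacifica 337/1178 = 28.6% → BlueJet
Overall: BlueJet 724/1490 = 48.6%, Pacifica 642/1739 = 36.9% → BlueJet
BlueJet wins overall and in every route group — no reversal.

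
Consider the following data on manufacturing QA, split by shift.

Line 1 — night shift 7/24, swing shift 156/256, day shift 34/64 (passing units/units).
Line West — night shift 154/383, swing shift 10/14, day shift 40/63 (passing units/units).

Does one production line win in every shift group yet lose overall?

Night shift: Line 1 7/24 = 29.2%, Line West 154/383 = 40.2% → Line West
Swing shift: Line 1 156/256 = 60.9%, Line West 10/14 = 71.4% → Line West
Day shift: Line 1 34/64 = 53.1%, Line West 40/63 = 63.5% → Line West
Overall: Line 1 197/344 = 57.3%, Line West 204/460 = 44.3% → Line 1
Line West wins each shift group but Line 1 wins overall — the comparison reverses. Line West's units skew toward night shift, which has a lower base rate.

Yes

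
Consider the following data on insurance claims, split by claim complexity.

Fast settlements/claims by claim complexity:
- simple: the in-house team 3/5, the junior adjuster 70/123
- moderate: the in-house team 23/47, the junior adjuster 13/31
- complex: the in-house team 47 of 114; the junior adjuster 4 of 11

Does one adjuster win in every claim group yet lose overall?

Yes

Simple: the in-house team 3/5 = 60.0%, the junior adjuster 70/123 = 56.9% → the in-house team
Moderate: the in-house team 23/47 = 48.9%, the junior adjuster 13/31 = 41.9% → the in-house team
Complex: the in-house team 47/114 = 41.2%, the junior adjuster 4/11 = 36.4% → the in-house team
Overall: the in-house team 73/166 = 44.0%, the junior adjuster 87/165 = 52.7% → the junior adjuster
The in-house team wins each claim group but the junior adjuster wins overall — the comparison reverses. The in-house team's claims skew toward complex, which has a lower base rate.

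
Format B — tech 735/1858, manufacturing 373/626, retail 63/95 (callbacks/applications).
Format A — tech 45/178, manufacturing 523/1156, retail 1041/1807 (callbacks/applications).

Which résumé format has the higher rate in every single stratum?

Tech: Format B 735/1858 = 39.6%, Format A 45/178 = 25.3% → Format B
Manufacturing: Format B 373/626 = 59.6%, Format A 523/1156 = 45.2% → Format B
Retail: Format B 63/95 = 66.3%, Format A 1041/1807 = 57.6% → Format B
Format B has the higher rate in all 3 groups.

Format B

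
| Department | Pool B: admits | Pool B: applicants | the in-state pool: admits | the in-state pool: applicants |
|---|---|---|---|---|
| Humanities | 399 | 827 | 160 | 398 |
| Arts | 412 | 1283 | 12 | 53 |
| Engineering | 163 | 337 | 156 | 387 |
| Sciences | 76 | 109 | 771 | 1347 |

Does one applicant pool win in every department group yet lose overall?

Humanities: Pool B 399/827 = 48.2%, the in-state pool 160/398 = 40.2% → Pool B
Arts: Pool B 412/1283 = 32.1%, the in-state pool 12/53 = 22.6% → Pool B
Engineering: Pool B 163/337 = 48.4%, the in-state pool 156/387 = 40.3% → Pool B
Sciences: Pool B 76/109 = 69.7%, the in-state pool 771/1347 = 57.2% → Pool B
Overall: Pool B 1050/2556 = 41.1%, the in-state pool 1099/2185 = 50.3% → the in-state pool
Pool B wins each department group but the in-state pool wins overall — the comparison reverses. Pool B's applicants skew toward Arts, which has a lower base rate.

Yes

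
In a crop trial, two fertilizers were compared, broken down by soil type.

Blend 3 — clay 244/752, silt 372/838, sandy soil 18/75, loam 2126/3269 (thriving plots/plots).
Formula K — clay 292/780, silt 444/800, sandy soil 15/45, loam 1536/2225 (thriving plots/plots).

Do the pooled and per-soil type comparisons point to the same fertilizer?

Yes

Clay: Blend 3 244/752 = 32.4%, Formula K 292/780 = 37.4% → Formula K
Silt: Blend 3 372/838 = 44.4%, Formula K 444/800 = 55.5% → Formula K
Sandy soil: Blend 3 18/75 = 24.0%, Formula K 15/45 = 33.3% → Formula K
Loam: Blend 3 2126/3269 = 65.0%, Formula K 1536/2225 = 69.0% → Formula K
Overall: Blend 3 2760/4934 = 55.9%, Formula K 2287/3850 = 59.4% → Formula K
Formula K wins overall and in every soil group — no reversal.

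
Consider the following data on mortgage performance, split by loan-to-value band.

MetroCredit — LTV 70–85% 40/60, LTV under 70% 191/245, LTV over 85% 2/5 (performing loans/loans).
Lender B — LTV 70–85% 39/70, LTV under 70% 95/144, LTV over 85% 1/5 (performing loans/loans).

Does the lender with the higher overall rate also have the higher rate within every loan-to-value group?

LTV 70–85%: MetroCredit 40/60 = 66.7%, Lender B 39/70 = 55.7% → MetroCredit
LTV under 70%: MetroCredit 191/245 = 78.0%, Lender B 95/144 = 66.0% → MetroCredit
LTV over 85%: MetroCredit 2/5 = 40.0%, Lender B 1/5 = 20.0% → MetroCredit
Overall: MetroCredit 233/310 = 75.2%, Lender B 135/219 = 61.6% → MetroCredit
MetroCredit wins overall and in every loan-to-value group — no reversal.

Yes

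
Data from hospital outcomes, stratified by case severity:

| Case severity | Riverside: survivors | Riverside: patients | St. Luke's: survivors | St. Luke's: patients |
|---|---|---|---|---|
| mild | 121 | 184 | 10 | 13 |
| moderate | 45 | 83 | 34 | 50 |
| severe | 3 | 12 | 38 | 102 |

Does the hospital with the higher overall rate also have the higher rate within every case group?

No

Mild: Riverside 121/184 = 65.8%, St. Luke's 10/13 = 76.9% → St. Luke's
Moderate: Riverside 45/83 = 54.2%, St. Luke's 34/50 = 68.0% → St. Luke's
Severe: Riverside 3/12 = 25.0%, St. Luke's 38/102 = 37.3% → St. Luke's
Overall: Riverside 169/279 = 60.6%, St. Luke's 82/165 = 49.7% → Riverside
St. Luke's wins each case group but Riverside wins overall — the comparison reverses. St. Luke's's patients skew toward severe, which has a lower base rate.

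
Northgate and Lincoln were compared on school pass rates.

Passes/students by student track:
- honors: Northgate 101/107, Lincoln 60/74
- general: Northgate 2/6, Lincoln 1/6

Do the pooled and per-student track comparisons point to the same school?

Honors: Northgate 101/107 = 94.4%, Lincoln 60/74 = 81.1% → Northgate
General: Northgate 2/6 = 33.3%, Lincoln 1/6 = 16.7% → Northgate
Overall: Northgate 103/113 = 91.2%, Lincoln 61/80 = 76.2% → Northgate
Northgate wins overall and in every student group — no reversal.

Yes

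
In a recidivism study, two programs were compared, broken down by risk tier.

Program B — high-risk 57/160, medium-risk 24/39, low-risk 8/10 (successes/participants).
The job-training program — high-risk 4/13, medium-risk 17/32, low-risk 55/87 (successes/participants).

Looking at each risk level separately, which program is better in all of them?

Program B

High-risk: Program B 57/160 = 35.6%, the job-training program 4/13 = 30.8% → Program B
Medium-risk: Program B 24/39 = 61.5%, the job-training program 17/32 = 53.1% → Program B
Low-risk: Program B 8/10 = 80.0%, the job-training program 55/87 = 63.2% → Program B
Program B has the higher rate in all 3 groups.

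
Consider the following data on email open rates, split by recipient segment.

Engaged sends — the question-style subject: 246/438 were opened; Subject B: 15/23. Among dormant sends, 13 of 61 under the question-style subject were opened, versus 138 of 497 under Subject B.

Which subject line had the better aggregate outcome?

Engaged: the question-style subject 246/438 = 56.2%, Subject B 15/23 = 65.2% → Subject B
Dormant: the question-style subject 13/61 = 21.3%, Subject B 138/497 = 27.8% → Subject B
Overall: the question-style subject 259/499 = 51.9%, Subject B 153/520 = 29.4% → the question-style subject
(Subject B wins every recipient group but the question-style subject wins overall — Subject B's sends skew toward the low-rate dormant group.)

the question-style subject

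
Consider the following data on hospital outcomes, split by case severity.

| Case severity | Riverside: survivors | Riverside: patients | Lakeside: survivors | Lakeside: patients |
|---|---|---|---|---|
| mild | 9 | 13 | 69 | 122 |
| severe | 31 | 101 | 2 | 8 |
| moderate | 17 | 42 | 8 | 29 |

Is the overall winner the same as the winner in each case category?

No

Mild: Riverside 9/13 = 69.2%, Lakeside 69/122 = 56.6% → Riverside
Severe: Riverside 31/101 = 30.7%, Lakeside 2/8 = 25.0% → Riverside
Moderate: Riverside 17/42 = 40.5%, Lakeside 8/29 = 27.6% → Riverside
Overall: Riverside 57/156 = 36.5%, Lakeside 79/159 = 49.7% → Lakeside
Riverside wins each case group but Lakeside wins overall — the comparison reverses. Riverside's patients skew toward severe, which has a lower base rate.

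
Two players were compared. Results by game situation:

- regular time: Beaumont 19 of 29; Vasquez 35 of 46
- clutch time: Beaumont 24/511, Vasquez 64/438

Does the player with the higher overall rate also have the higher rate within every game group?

Regular time: Beaumont 19/29 = 65.5%, Vasquez 35/46 = 76.1% → Vasquez
Clutch time: Beaumont 24/511 = 4.7%, Vasquez 64/438 = 14.6% → Vasquez
Overall: Beaumont 43/540 = 8.0%, Vasquez 99/484 = 20.5% → Vasquez
Vasquez wins overall and in every game group — no reversal.

Yes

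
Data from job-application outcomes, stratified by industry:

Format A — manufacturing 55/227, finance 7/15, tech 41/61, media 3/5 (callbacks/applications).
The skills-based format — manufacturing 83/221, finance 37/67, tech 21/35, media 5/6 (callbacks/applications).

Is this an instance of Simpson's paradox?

Manufacturing: Format A 55/227 = 24.2%, the skills-based format 83/221 = 37.6% → the skills-based format
Finance: Format A 7/15 = 46.7%, the skills-based format 37/67 = 55.2% → the skills-based format
Tech: Format A 41/61 = 67.2%, the skills-based format 21/35 = 60.0% → Format A
Media: Format A 3/5 = 60.0%, the skills-based format 5/6 = 83.3% → the skills-based format
Overall: Format A 106/308 = 34.4%, the skills-based format 146/329 = 44.4% → the skills-based format
Neither sweeps: Format A wins 1 of 4 groups, the skills-based format wins 3. The skills-based format wins overall but not every group — no Simpson reversal.

No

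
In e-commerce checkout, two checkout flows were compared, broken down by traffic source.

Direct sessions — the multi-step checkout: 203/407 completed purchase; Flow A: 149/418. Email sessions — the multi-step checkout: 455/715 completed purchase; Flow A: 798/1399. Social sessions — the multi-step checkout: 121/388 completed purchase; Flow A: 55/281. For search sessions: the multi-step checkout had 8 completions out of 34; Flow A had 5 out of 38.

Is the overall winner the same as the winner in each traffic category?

Direct: the multi-step checkout 203/407 = 49.9%, Flow A 149/418 = 35.6% → the multi-step checkout
Email: the multi-step checkout 455/715 = 63.6%, Flow A 798/1399 = 57.0% → the multi-step checkout
Social: the multi-step checkout 121/388 = 31.2%, Flow A 55/281 = 19.6% → the multi-step checkout
Search: the multi-step checkout 8/34 = 23.5%, Flow A 5/38 = 13.2% → the multi-step checkout
Overall: the multi-step checkout 787/1544 = 51.0%, Flow A 1007/2136 = 47.1% → the multi-step checkout
The multi-step checkout wins overall and in every traffic group — no reversal.

Yes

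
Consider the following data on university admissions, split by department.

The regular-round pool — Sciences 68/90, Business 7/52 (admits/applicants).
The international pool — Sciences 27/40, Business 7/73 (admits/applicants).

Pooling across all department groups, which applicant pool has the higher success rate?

Sciences: the regular-round pool 68/90 = 75.6%, the international pool 27/40 = 67.5% → the regular-round pool
Business: the regular-round pool 7/52 = 13.5%, the international pool 7/73 = 9.6% → the regular-round pool
Overall: the regular-round pool 75/142 = 52.8%, the international pool 34/113 = 30.1% → the regular-round pool

the regular-round pool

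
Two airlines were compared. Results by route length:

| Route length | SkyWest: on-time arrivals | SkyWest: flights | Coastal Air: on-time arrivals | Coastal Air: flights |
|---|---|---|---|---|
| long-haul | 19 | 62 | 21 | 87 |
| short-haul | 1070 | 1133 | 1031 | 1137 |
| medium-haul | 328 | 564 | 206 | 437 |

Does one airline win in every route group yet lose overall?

No

Long-haul: SkyWest 19/62 = 30.6%, Coastal Air 21/87 = 24.1% → SkyWest
Short-haul: SkyWest 1070/1133 = 94.4%, Coastal Air 1031/1137 = 90.7% → SkyWest
Medium-haul: SkyWest 328/564 = 58.2%, Coastal Air 206/437 = 47.1% → SkyWest
Overall: SkyWest 1417/1759 = 80.6%, Coastal Air 1258/1661 = 75.7% → SkyWest
SkyWest wins overall and in every route group — no reversal.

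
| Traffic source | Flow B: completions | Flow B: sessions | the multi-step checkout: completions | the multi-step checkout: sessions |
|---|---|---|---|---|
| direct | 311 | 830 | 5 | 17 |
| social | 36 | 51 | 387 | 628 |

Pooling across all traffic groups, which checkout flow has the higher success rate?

Direct: Flow B 311/830 = 37.5%, the multi-step checkout 5/17 = 29.4% → Flow B
Social: Flow B 36/51 = 70.6%, the multi-step checkout 387/628 = 61.6% → Flow B
Overall: Flow B 347/881 = 39.4%, the multi-step checkout 392/645 = 60.8% → the multi-step checkout
(Flow B wins every traffic group but the multi-step checkout wins overall — Flow B's sessions skew toward the low-rate direct group.)

the multi-step checkout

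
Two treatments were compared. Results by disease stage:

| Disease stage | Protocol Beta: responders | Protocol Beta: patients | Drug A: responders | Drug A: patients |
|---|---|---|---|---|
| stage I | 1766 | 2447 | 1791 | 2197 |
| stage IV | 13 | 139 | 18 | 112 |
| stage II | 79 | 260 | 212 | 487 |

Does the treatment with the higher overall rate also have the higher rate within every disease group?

Yes

Stage I: Protocol Beta 1766/2447 = 72.2%, Drug A 1791/2197 = 81.5% → Drug A
Stage IV: Protocol Beta 13/139 = 9.4%, Drug A 18/112 = 16.1% → Drug A
Stage II: Protocol Beta 79/260 = 30.4%, Drug A 212/487 = 43.5% → Drug A
Overall: Protocol Beta 1858/2846 = 65.3%, Drug A 2021/2796 = 72.3% → Drug A
Drug A wins overall and in every disease group — no reversal.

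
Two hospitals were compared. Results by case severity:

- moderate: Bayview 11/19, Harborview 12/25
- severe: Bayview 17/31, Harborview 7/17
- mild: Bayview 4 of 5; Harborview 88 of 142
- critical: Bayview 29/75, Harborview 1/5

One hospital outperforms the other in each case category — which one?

Bayview

Moderate: Bayview 11/19 = 57.9%, Harborview 12/25 = 48.0% → Bayview
Severe: Bayview 17/31 = 54.8%, Harborview 7/17 = 41.2% → Bayview
Mild: Bayview 4/5 = 80.0%, Harborview 88/142 = 62.0% → Bayview
Critical: Bayview 29/75 = 38.7%, Harborview 1/5 = 20.0% → Bayview
Bayview has the higher rate in all 4 groups.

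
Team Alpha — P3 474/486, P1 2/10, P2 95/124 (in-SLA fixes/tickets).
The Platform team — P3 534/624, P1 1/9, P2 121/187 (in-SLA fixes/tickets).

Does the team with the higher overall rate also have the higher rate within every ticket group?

P3: Team Alpha 474/486 = 97.5%, the Platform team 534/624 = 85.6% → Team Alpha
P1: Team Alpha 2/10 = 20.0%, the Platform team 1/9 = 11.1% → Team Alpha
P2: Team Alpha 95/124 = 76.6%, the Platform team 121/187 = 64.7% → Team Alpha
Overall: Team Alpha 571/620 = 92.1%, the Platform team 656/820 = 80.0% → Team Alpha
Team Alpha wins overall and in every ticket group — no reversal.

Yes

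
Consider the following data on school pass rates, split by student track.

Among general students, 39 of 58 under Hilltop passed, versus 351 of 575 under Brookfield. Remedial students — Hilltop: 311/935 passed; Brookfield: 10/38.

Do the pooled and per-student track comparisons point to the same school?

No

General: Hilltop 39/58 = 67.2%, Brookfield 351/575 = 61.0% → Hilltop
Remedial: Hilltop 311/935 = 33.3%, Brookfield 10/38 = 26.3% → Hilltop
Overall: Hilltop 350/993 = 35.2%, Brookfield 361/613 = 58.9% → Brookfield
Hilltop wins each student group but Brookfield wins overall — the comparison reverses. Hilltop's students skew toward remedial, which has a lower base rate.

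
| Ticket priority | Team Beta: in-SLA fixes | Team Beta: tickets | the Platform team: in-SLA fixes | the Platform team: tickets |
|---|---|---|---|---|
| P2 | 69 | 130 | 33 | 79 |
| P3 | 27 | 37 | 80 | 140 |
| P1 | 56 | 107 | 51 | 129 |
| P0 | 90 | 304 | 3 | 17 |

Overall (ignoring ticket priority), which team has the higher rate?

P2: Team Beta 69/130 = 53.1%, the Platform team 33/79 = 41.8% → Team Beta
P3: Team Beta 27/37 = 73.0%, the Platform team 80/140 = 57.1% → Team Beta
P1: Team Beta 56/107 = 52.3%, the Platform team 51/129 = 39.5% → Team Beta
P0: Team Beta 90/304 = 29.6%, the Platform team 3/17 = 17.6% → Team Beta
Overall: Team Beta 242/578 = 41.9%, the Platform team 167/365 = 45.8% → the Platform team
(Team Beta wins every ticket group but the Platform team wins overall — Team Beta's tickets skew toward the low-rate P0 group.)

the Platform team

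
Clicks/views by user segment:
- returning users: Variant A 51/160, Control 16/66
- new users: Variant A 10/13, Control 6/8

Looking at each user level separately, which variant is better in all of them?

Returning users: Variant A 51/160 = 31.9%, Control 16/66 = 24.2% → Variant A
New users: Variant A 10/13 = 76.9%, Control 6/8 = 75.0% → Variant A
Variant A has the higher rate in both groups.

Variant A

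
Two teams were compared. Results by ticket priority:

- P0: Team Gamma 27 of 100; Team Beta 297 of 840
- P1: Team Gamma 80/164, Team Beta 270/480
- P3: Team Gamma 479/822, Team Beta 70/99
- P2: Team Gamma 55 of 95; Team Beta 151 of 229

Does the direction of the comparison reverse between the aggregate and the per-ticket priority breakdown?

P0: Team Gamma 27/100 = 27.0%, Team Beta 297/840 = 35.4% → Team Beta
P1: Team Gamma 80/164 = 48.8%, Team Beta 270/480 = 56.2% → Team Beta
P3: Team Gamma 479/822 = 58.3%, Team Beta 70/99 = 70.7% → Team Beta
P2: Team Gamma 55/95 = 57.9%, Team Beta 151/229 = 65.9% → Team Beta
Overall: Team Gamma 641/1181 = 54.3%, Team Beta 788/1648 = 47.8% → Team Gamma
Team Beta wins each ticket group but Team Gamma wins overall — the comparison reverses. Team Beta's tickets skew toward P0, which has a lower base rate.

Yes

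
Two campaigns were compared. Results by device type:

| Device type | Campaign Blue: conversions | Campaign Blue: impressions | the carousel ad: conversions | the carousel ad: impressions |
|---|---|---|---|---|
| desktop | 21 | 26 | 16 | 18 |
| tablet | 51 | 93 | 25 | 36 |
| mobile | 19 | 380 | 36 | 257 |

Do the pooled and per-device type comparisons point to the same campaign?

Yes

Desktop: Campaign Blue 21/26 = 80.8%, the carousel ad 16/18 = 88.9% → the carousel ad
Tablet: Campaign Blue 51/93 = 54.8%, the carousel ad 25/36 = 69.4% → the carousel ad
Mobile: Campaign Blue 19/380 = 5.0%, the carousel ad 36/257 = 14.0% → the carousel ad
Overall: Campaign Blue 91/499 = 18.2%, the carousel ad 77/311 = 24.8% → the carousel ad
The carousel ad wins overall and in every device group — no reversal.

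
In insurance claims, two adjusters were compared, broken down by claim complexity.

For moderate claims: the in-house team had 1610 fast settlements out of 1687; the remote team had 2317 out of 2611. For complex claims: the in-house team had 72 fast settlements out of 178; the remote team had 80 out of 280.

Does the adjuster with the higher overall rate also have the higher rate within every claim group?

Yes

Moderate: the in-house team 1610/1687 = 95.4%, the remote team 2317/2611 = 88.7% → the in-house team
Complex: the in-house team 72/178 = 40.4%, the remote team 80/280 = 28.6% → the in-house team
Overall: the in-house team 1682/1865 = 90.2%, the remote team 2397/2891 = 82.9% → the in-house team
The in-house team wins overall and in every claim group — no reversal.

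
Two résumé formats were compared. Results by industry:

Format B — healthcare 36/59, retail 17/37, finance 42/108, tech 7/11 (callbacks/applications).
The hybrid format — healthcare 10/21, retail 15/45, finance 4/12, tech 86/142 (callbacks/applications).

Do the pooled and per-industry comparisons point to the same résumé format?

No

Healthcare: Format B 36/59 = 61.0%, the hybrid format 10/21 = 47.6% → Format B
Retail: Format B 17/37 = 45.9%, the hybrid format 15/45 = 33.3% → Format B
Finance: Format B 42/108 = 38.9%, the hybrid format 4/12 = 33.3% → Format B
Tech: Format B 7/11 = 63.6%, the hybrid format 86/142 = 60.6% → Format B
Overall: Format B 102/215 = 47.4%, the hybrid format 115/220 = 52.3% → the hybrid format
Format B wins each industry group but the hybrid format wins overall — the comparison reverses. Format B's applications skew toward finance, which has a lower base rate.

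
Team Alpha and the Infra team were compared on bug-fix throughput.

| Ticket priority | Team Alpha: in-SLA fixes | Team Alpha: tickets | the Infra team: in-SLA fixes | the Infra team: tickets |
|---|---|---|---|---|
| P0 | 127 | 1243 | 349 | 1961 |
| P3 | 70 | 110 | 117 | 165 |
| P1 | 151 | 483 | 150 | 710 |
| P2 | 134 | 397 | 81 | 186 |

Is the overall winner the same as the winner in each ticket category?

P0: Team Alpha 127/1243 = 10.2%, the Infra team 349/1961 = 17.8% → the Infra team
P3: Team Alpha 70/110 = 63.6%, the Infra team 117/165 = 70.9% → the Infra team
P1: Team Alpha 151/483 = 31.3%, the Infra team 150/710 = 21.1% → Team Alpha
P2: Team Alpha 134/397 = 33.8%, the Infra team 81/186 = 43.5% → the Infra team
Overall: Team Alpha 482/2233 = 21.6%, the Infra team 697/3022 = 23.1% → the Infra team
Neither sweeps: Team Alpha wins 1 of 4 groups, the Infra team wins 3. The Infra team wins overall but not every group — no Simpson reversal.

No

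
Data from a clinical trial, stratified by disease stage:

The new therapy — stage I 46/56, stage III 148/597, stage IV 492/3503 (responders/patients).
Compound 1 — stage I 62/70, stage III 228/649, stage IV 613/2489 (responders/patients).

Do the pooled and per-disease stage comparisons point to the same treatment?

Stage I: the new therapy 46/56 = 82.1%, Compound 1 62/70 = 88.6% → Compound 1
Stage III: the new therapy 148/597 = 24.8%, Compound 1 228/649 = 35.1% → Compound 1
Stage IV: the new therapy 492/3503 = 14.0%, Compound 1 613/2489 = 24.6% → Compound 1
Overall: the new therapy 686/4156 = 16.5%, Compound 1 903/3208 = 28.1% → Compound 1
Compound 1 wins overall and in every disease group — no reversal.

Yes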